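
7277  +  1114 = 8391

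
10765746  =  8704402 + 2061344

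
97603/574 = 170 + 23/574 = 170.04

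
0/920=0 = 0.00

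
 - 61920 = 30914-92834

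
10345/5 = 2069 =2069.00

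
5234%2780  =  2454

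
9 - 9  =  0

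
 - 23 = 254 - 277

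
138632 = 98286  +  40346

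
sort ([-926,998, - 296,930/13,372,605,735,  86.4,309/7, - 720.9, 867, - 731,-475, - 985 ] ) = [ - 985,-926,-731 ,  -  720.9  , - 475, - 296, 309/7,930/13,86.4,372,  605,735,867,998 ]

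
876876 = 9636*91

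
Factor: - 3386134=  - 2^1 * 1693067^1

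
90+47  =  137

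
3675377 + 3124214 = 6799591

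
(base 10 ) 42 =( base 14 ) 30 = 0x2a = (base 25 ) 1H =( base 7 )60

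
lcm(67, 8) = 536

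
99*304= 30096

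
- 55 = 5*(-11)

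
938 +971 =1909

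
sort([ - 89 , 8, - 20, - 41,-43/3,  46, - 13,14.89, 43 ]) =[ - 89, - 41, - 20, -43/3, - 13,8,14.89 , 43, 46]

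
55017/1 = 55017 = 55017.00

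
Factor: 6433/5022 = 2^ (-1 )*3^(-4)*7^1*31^ (-1 )*919^1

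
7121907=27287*261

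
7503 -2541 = 4962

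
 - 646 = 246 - 892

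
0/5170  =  0 = 0.00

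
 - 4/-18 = 2/9 = 0.22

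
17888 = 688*26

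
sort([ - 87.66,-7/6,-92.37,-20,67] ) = [ - 92.37, - 87.66, - 20, - 7/6, 67 ] 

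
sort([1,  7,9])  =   [1,  7,9 ]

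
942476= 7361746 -6419270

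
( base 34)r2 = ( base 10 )920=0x398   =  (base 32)so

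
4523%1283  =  674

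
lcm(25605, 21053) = 947385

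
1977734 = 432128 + 1545606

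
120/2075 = 24/415 = 0.06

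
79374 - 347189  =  -267815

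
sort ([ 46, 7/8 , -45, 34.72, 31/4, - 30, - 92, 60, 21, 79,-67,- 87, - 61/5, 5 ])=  [ - 92,  -  87, - 67, - 45,-30,-61/5,  7/8,5,  31/4 , 21 , 34.72, 46,  60, 79] 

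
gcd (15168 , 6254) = 2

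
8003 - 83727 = -75724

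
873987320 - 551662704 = 322324616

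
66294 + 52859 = 119153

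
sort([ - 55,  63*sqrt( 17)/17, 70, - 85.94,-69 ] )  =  [ - 85.94,  -  69, - 55,63 * sqrt(17)/17, 70]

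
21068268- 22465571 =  - 1397303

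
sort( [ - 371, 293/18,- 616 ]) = [ - 616, - 371,293/18]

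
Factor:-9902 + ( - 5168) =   -  15070 = - 2^1 * 5^1* 11^1*137^1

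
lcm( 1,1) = 1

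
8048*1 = 8048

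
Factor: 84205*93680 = 7888324400 = 2^4*5^2*11^1*1171^1*1531^1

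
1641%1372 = 269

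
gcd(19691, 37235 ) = 1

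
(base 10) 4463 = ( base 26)6fh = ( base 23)8a1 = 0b1000101101111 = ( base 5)120323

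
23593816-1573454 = 22020362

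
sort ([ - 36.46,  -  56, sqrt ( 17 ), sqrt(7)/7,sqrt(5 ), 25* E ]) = [ - 56,-36.46, sqrt( 7)/7, sqrt( 5), sqrt( 17) , 25 * E]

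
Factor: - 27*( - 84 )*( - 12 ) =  - 27216 = - 2^4 * 3^5*7^1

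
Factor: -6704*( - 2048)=13729792= 2^15*419^1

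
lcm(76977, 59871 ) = 538839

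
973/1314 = 973/1314 = 0.74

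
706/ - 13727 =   -  1 + 13021/13727 = - 0.05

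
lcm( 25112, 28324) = 2435864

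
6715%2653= 1409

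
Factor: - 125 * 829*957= - 99169125=- 3^1*5^3*11^1 * 29^1 *829^1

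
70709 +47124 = 117833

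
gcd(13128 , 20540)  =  4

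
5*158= 790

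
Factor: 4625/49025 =5/53  =  5^1*53^( - 1)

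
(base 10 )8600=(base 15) 2835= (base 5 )233400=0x2198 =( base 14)31c4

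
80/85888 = 5/5368=0.00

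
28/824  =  7/206 =0.03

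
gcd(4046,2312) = 578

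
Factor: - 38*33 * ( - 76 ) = 2^3 * 3^1*11^1*19^2   =  95304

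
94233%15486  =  1317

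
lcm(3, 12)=12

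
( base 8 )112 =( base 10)74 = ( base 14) 54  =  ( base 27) 2K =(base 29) 2G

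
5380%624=388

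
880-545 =335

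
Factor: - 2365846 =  - 2^1 * 7^1 * 347^1*487^1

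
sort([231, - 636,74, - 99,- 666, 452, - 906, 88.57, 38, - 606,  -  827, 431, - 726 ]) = [-906,-827, -726, - 666 , - 636, - 606,-99, 38, 74, 88.57 , 231, 431, 452 ]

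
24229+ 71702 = 95931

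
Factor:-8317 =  - 8317^1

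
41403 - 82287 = - 40884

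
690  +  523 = 1213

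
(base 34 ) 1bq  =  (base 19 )45h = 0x614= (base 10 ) 1556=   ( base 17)569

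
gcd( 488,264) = 8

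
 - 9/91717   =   - 1 + 91708/91717  =  - 0.00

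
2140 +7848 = 9988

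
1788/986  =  1 + 401/493=1.81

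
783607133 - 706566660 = 77040473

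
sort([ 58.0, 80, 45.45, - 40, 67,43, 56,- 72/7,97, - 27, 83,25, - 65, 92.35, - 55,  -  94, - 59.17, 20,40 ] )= [ - 94, - 65 ,-59.17, - 55, - 40,  -  27, - 72/7,20,25, 40,43,45.45, 56 , 58.0,67,80 , 83 , 92.35,97] 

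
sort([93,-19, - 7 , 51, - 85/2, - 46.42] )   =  [ - 46.42,-85/2 , - 19,-7, 51,93 ] 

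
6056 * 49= 296744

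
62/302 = 31/151  =  0.21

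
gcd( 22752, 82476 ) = 2844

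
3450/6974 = 1725/3487 = 0.49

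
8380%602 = 554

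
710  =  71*10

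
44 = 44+0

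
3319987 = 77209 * 43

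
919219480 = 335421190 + 583798290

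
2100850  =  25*84034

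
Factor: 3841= 23^1 * 167^1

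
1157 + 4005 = 5162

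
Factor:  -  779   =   - 19^1*41^1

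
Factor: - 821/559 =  - 13^(-1)*43^( - 1)*821^1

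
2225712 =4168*534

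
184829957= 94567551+90262406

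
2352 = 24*98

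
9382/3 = 9382/3 = 3127.33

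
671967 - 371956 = 300011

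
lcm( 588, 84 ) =588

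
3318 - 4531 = - 1213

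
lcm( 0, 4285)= 0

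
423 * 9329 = 3946167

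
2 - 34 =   -  32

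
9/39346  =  9/39346 = 0.00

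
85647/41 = 2088+39/41 = 2088.95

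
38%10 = 8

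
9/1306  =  9/1306 = 0.01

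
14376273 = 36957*389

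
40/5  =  8  =  8.00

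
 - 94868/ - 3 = 94868/3 = 31622.67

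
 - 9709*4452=-43224468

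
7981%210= 1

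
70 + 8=78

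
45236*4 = 180944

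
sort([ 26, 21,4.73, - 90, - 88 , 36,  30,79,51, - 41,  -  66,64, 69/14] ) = [  -  90, - 88, - 66, - 41, 4.73,69/14,21, 26,30, 36, 51, 64, 79]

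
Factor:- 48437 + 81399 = 2^1*16481^1= 32962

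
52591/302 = 52591/302 = 174.14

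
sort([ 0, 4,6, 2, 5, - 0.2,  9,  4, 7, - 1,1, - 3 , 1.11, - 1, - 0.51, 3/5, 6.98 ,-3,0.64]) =[ - 3, - 3,-1, - 1, - 0.51,-0.2, 0,  3/5,  0.64, 1,1.11, 2,4,4,5, 6,6.98,  7, 9 ]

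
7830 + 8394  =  16224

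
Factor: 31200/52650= 2^4*3^ ( - 3 ) = 16/27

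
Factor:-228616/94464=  - 697/288 = - 2^( - 5 ) * 3^(  -  2 ) * 17^1*41^1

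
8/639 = 8/639= 0.01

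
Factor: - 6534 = - 2^1*3^3 * 11^2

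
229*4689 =1073781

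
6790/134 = 50 + 45/67 =50.67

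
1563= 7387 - 5824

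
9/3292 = 9/3292 = 0.00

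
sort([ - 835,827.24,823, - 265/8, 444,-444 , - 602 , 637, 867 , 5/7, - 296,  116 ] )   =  [ - 835, - 602, - 444, - 296, - 265/8, 5/7, 116,  444,637, 823,827.24 , 867]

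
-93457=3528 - 96985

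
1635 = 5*327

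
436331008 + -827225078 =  - 390894070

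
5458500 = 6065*900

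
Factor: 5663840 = 2^5*5^1*7^1*13^1 *389^1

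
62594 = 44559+18035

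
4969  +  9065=14034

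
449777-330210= 119567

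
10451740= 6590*1586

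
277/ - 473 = -1 + 196/473=- 0.59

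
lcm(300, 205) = 12300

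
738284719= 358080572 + 380204147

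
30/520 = 3/52 = 0.06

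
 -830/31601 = -1 + 30771/31601 = - 0.03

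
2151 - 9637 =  - 7486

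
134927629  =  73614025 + 61313604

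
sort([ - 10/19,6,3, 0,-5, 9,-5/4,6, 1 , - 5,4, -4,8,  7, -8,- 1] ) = [-8,-5, -5 , - 4 ,-5/4, - 1,-10/19,0, 1,3,4,6,6, 7, 8,  9 ] 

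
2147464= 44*48806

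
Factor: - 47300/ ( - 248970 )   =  110/579 = 2^1*3^( - 1 )*5^1*11^1*193^( - 1 ) 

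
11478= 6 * 1913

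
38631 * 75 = 2897325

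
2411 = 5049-2638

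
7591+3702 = 11293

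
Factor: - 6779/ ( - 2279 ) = 43^(-1 )  *  53^(-1 )*6779^1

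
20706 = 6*3451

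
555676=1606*346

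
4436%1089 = 80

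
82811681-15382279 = 67429402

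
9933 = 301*33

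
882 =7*126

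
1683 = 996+687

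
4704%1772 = 1160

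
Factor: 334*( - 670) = - 223780=- 2^2*5^1 *67^1*167^1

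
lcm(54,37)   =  1998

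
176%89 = 87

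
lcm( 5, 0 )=0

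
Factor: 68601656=2^3*8575207^1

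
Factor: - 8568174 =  - 2^1*3^1*1428029^1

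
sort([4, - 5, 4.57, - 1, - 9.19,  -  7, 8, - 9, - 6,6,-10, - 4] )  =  [ - 10, - 9.19, - 9 , - 7, - 6, - 5,-4, -1, 4, 4.57, 6, 8]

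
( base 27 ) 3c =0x5D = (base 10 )93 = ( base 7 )162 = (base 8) 135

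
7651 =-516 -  - 8167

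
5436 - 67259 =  - 61823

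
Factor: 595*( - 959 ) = - 570605=- 5^1*7^2 * 17^1*137^1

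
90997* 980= 89177060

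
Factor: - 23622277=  - 7^1*3374611^1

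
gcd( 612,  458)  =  2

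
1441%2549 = 1441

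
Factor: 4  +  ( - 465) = -461 =- 461^1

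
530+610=1140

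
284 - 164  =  120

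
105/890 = 21/178 = 0.12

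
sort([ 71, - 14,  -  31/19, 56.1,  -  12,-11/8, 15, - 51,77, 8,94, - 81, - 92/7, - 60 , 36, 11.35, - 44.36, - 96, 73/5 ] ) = [ - 96, - 81, - 60, -51,-44.36, - 14, - 92/7 ,-12 , - 31/19, - 11/8, 8, 11.35, 73/5, 15, 36, 56.1, 71,77, 94 ] 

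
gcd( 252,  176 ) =4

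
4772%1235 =1067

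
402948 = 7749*52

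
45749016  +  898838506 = 944587522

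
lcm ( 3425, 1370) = 6850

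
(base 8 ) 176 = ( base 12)A6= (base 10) 126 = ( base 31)42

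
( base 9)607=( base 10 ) 493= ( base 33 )ev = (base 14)273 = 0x1ED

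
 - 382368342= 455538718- 837907060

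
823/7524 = 823/7524 = 0.11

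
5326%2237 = 852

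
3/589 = 3/589 = 0.01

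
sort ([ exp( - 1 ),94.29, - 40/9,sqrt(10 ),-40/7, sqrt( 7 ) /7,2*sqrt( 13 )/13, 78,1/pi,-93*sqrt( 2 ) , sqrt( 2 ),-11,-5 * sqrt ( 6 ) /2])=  [ - 93*sqrt( 2), - 11, - 5*sqrt(6) /2, - 40/7, - 40/9,1/pi,exp(-1),sqrt(7 ) /7, 2*sqrt(13 ) /13, sqrt( 2) , sqrt(10), 78, 94.29 ]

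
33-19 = 14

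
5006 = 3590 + 1416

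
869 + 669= 1538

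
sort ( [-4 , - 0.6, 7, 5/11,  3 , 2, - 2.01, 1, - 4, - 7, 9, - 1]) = [ - 7, - 4, - 4, - 2.01 , - 1, - 0.6,5/11,1,  2, 3, 7, 9]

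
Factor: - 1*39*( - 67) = 2613 = 3^1*13^1*67^1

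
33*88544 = 2921952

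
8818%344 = 218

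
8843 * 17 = 150331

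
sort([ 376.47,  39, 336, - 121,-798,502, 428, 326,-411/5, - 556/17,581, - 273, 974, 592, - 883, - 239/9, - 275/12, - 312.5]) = [-883, -798,  -  312.5, - 273,-121, - 411/5, -556/17, - 239/9, - 275/12,39, 326, 336,376.47, 428, 502, 581,592 , 974]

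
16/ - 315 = -1  +  299/315 = -  0.05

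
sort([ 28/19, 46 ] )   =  [ 28/19, 46 ]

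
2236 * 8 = 17888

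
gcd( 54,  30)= 6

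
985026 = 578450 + 406576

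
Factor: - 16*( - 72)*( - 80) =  - 92160 = - 2^11*3^2*5^1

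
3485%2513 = 972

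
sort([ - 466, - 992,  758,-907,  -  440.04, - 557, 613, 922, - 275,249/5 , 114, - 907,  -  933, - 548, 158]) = [ - 992,-933, - 907, - 907, - 557,  -  548, - 466, - 440.04, - 275, 249/5, 114,158, 613, 758, 922] 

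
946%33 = 22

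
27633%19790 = 7843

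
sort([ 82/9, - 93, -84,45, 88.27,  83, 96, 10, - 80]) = [ - 93, - 84, - 80,82/9, 10,45,83, 88.27,96 ]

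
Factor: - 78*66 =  - 5148  =  - 2^2*3^2*11^1*13^1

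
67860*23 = 1560780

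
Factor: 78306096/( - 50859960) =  - 2^1*5^( - 1)*11^1 *19^ ( - 1)*43^1 * 3449^1*22307^( - 1)= - 3262754/2119165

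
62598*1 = 62598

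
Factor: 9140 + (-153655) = - 5^1*7^1*4129^1 =-144515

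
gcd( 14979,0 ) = 14979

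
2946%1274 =398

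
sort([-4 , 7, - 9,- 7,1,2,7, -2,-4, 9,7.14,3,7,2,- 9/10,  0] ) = [-9,-7,-4 ,- 4 ,-2, - 9/10, 0,1,2 , 2, 3,7,7,7,7.14, 9 ]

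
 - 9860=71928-81788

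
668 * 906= 605208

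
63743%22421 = 18901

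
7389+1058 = 8447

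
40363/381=40363/381 = 105.94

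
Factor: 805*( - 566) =  -  455630 = -2^1*5^1 * 7^1*23^1*283^1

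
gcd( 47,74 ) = 1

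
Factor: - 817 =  - 19^1*43^1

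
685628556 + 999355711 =1684984267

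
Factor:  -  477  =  -3^2*53^1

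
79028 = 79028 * 1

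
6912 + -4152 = 2760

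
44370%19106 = 6158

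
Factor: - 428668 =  - 2^2*31^1*3457^1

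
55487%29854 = 25633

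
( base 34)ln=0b1011100001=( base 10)737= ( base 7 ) 2102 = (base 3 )1000022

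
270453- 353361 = - 82908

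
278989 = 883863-604874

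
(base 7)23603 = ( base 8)13760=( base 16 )17f0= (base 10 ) 6128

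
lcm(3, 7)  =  21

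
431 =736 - 305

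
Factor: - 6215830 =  - 2^1*5^1*621583^1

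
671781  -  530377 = 141404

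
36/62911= 36/62911 = 0.00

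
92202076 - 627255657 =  - 535053581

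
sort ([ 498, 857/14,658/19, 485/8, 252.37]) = [658/19,485/8, 857/14, 252.37,498]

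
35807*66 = 2363262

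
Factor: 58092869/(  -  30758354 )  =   - 2^(  -  1 ) * 11^( - 1) * 1398107^(-1 )*58092869^1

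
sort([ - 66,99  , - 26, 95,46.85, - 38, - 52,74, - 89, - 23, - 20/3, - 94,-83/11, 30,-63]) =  [ - 94, - 89, - 66, - 63, -52,-38, - 26,-23, - 83/11,-20/3, 30, 46.85,  74, 95,99]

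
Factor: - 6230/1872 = -3115/936 = -2^(-3 ) * 3^(-2)*5^1*7^1*13^(-1)*89^1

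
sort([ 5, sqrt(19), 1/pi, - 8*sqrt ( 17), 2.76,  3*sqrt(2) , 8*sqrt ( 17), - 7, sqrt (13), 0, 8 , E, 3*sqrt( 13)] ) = [ -8  *  sqrt( 17) ,  -  7,0, 1/pi, E, 2.76, sqrt(13), 3*sqrt( 2), sqrt( 19 ), 5, 8, 3*sqrt( 13), 8*sqrt(17 )] 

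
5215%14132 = 5215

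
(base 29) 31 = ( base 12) 74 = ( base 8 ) 130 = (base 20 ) 48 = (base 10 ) 88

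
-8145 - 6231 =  - 14376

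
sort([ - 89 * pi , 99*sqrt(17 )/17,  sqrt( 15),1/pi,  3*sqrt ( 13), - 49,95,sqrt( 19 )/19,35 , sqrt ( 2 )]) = [-89*pi , - 49,sqrt( 19 ) /19 , 1/pi,sqrt(2 ),  sqrt (15 ), 3*sqrt(13 ) , 99*sqrt( 17 ) /17, 35,95]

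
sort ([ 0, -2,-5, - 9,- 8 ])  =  [- 9, -8,  -  5, - 2,0 ] 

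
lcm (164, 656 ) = 656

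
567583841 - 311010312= 256573529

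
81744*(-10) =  - 817440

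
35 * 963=33705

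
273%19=7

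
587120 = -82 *(  -  7160 ) 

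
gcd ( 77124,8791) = 1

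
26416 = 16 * 1651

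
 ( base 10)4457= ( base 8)10551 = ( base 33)432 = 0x1169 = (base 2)1000101101001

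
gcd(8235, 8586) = 27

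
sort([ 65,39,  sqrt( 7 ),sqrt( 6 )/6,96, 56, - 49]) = [ - 49,  sqrt ( 6)/6 , sqrt(7),39,56, 65,96]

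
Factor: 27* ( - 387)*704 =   -  2^6*3^5*11^1*43^1 = - 7356096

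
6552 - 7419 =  - 867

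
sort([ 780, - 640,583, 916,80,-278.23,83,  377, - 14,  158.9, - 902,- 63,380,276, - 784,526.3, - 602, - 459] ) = [-902, - 784, - 640 ,  -  602,  -  459,-278.23, - 63, - 14,  80, 83,158.9, 276,377, 380,  526.3,583,780 , 916] 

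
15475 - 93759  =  -78284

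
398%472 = 398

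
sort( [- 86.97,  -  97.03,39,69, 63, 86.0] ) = [  -  97.03 ,- 86.97, 39, 63,  69, 86.0]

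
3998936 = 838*4772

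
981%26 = 19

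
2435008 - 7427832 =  - 4992824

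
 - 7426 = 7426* ( - 1) 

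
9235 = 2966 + 6269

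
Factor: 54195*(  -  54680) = -2963382600 = -2^3 *3^1*5^2*1367^1 * 3613^1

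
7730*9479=73272670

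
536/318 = 1+109/159 = 1.69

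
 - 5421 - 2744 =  - 8165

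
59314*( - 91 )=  - 5397574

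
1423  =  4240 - 2817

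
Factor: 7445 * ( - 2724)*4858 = -98521114440 = - 2^3*3^1*5^1*7^1*227^1 * 347^1*1489^1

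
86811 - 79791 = 7020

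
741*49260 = 36501660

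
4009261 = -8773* ( - 457)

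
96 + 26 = 122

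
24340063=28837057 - 4496994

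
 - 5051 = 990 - 6041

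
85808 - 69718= 16090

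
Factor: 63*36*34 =2^3 * 3^4*7^1*17^1 = 77112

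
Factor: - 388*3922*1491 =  - 2268908376 = - 2^3*3^1*7^1*37^1*53^1*71^1*97^1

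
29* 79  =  2291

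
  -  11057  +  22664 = 11607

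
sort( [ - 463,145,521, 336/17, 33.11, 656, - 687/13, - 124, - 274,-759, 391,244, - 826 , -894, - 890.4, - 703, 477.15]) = [ - 894, - 890.4, -826, -759, - 703,-463, - 274 ,-124, - 687/13,336/17, 33.11, 145, 244, 391,477.15, 521, 656]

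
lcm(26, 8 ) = 104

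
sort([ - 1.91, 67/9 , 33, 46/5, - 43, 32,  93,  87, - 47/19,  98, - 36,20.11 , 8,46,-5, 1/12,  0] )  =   [ - 43, -36, - 5, - 47/19, - 1.91, 0,1/12, 67/9, 8,46/5,  20.11, 32 , 33,46, 87, 93 , 98] 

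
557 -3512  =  -2955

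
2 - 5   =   - 3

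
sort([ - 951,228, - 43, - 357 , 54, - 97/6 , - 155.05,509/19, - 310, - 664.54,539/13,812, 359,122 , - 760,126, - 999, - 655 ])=[-999, - 951,-760, - 664.54, - 655, - 357,-310,  -  155.05, - 43 ,-97/6,509/19 , 539/13,54,122, 126,228,359, 812 ]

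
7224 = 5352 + 1872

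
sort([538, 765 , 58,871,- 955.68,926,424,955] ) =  [ - 955.68,58,424, 538,765,  871,926,955 ]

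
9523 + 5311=14834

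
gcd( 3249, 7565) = 1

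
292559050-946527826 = - 653968776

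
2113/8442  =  2113/8442=0.25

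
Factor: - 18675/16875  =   - 3^( - 1 )*5^( - 2) * 83^1= -  83/75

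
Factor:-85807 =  - 53^1 * 1619^1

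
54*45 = 2430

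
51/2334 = 17/778 = 0.02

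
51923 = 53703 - 1780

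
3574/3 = 1191 + 1/3 = 1191.33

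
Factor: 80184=2^3 * 3^1 * 13^1*257^1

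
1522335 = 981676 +540659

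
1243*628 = 780604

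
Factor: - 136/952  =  -1/7  =  - 7^(  -  1) 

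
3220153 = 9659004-6438851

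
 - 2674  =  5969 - 8643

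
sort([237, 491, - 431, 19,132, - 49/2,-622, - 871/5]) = [  -  622,- 431, - 871/5, - 49/2,19 , 132, 237, 491 ]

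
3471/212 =3471/212=   16.37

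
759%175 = 59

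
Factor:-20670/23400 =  - 2^(- 2) * 3^( -1 )*5^( - 1) * 53^1 = - 53/60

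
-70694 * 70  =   -4948580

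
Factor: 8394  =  2^1*3^1* 1399^1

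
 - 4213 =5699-9912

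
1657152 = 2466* 672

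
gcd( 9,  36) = 9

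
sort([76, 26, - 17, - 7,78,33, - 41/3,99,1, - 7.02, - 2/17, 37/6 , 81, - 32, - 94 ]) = [ - 94 , - 32, - 17, - 41/3, - 7.02,-7, - 2/17, 1,37/6,26,33, 76,  78,81,99 ] 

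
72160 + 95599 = 167759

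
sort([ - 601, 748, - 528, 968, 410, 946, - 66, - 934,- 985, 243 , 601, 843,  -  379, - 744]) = [ - 985,-934,-744, - 601, - 528, - 379 ,- 66,243,  410, 601,748,843,  946, 968] 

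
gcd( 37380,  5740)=140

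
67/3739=67/3739 =0.02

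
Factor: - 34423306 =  - 2^1*43^1*571^1*  701^1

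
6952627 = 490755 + 6461872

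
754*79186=59706244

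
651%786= 651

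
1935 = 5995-4060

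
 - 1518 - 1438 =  - 2956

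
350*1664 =582400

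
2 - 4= - 2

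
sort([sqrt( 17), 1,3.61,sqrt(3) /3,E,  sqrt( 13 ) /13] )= [ sqrt(13)/13, sqrt( 3)/3 , 1, E, 3.61,sqrt( 17 )]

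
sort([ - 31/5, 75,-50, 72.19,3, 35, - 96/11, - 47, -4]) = [ - 50, - 47, - 96/11, - 31/5,-4, 3  ,  35, 72.19,  75]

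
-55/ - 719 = 55/719= 0.08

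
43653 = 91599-47946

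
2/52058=1/26029=0.00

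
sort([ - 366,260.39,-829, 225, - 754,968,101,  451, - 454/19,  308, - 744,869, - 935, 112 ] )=[ - 935, - 829,-754, - 744, - 366, - 454/19, 101,112,225 , 260.39, 308,451 , 869, 968] 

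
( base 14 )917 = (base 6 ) 12133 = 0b11011111001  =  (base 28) 27l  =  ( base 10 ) 1785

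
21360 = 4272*5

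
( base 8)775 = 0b111111101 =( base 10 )509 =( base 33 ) FE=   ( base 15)23E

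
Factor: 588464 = 2^4*36779^1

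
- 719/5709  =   - 719/5709 = - 0.13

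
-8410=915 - 9325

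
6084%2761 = 562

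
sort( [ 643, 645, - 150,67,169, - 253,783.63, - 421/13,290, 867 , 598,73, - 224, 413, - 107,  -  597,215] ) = [ - 597, - 253,  -  224,-150, - 107, - 421/13,67, 73,169, 215, 290,413 , 598,643,645,783.63, 867]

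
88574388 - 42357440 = 46216948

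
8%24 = 8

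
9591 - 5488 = 4103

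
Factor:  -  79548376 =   -  2^3*941^1*10567^1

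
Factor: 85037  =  85037^1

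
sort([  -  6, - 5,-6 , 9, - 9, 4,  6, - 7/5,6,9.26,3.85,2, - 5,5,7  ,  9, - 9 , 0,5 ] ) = [- 9, - 9, - 6, - 6,-5,-5, - 7/5,0,  2, 3.85, 4, 5,5,6,6,7,9 , 9,9.26 ]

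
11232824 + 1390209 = 12623033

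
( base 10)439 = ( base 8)667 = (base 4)12313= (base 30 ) ej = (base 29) f4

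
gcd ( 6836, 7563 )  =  1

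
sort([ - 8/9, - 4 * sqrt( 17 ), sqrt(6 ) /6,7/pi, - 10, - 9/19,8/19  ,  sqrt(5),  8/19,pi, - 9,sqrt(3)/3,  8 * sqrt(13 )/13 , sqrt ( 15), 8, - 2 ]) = [- 4* sqrt( 17),-10 ,-9, - 2, - 8/9, - 9/19,sqrt(6)/6,8/19, 8/19, sqrt(3 ) /3, 8 * sqrt ( 13 )/13, 7/pi,sqrt (5) , pi, sqrt(15),8 ]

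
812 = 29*28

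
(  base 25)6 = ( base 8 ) 6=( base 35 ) 6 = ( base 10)6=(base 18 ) 6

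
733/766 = 733/766= 0.96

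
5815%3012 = 2803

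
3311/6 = 3311/6 = 551.83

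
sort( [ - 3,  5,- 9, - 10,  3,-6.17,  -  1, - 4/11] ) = [ - 10, - 9,-6.17, - 3 , - 1,  -  4/11 , 3, 5] 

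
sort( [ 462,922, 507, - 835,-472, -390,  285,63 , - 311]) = [ - 835, -472, - 390,  -  311,  63,285,462,507,922 ] 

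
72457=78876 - 6419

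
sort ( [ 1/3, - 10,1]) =[ - 10,1/3, 1] 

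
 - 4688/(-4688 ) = 1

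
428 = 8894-8466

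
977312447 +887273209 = 1864585656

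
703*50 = 35150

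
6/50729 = 6/50729= 0.00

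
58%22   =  14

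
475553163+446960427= 922513590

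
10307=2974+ 7333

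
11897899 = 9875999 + 2021900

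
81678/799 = 81678/799=102.23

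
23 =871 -848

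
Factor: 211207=29^1 * 7283^1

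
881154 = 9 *97906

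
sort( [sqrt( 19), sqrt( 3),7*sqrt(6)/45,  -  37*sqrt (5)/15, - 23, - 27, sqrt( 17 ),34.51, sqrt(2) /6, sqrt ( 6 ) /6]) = [ - 27, - 23,-37*sqrt( 5 )/15, sqrt(2)/6, 7*sqrt( 6)/45, sqrt(6)/6, sqrt(3 ), sqrt( 17),  sqrt( 19), 34.51 ] 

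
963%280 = 123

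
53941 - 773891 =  - 719950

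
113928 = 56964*2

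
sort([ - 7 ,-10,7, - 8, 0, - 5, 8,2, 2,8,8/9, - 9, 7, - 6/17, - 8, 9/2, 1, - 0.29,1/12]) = [ - 10 , -9, - 8, - 8, - 7 , - 5,-6/17, - 0.29,0, 1/12 , 8/9,1,2, 2, 9/2,7,7 , 8,  8 ] 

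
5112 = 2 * 2556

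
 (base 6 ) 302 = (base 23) 4I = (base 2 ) 1101110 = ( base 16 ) 6E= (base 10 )110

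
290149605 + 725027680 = 1015177285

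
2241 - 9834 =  - 7593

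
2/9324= 1/4662 =0.00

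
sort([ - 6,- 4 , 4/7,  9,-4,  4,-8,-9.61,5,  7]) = [ - 9.61, - 8, - 6,-4, - 4, 4/7, 4,5, 7, 9] 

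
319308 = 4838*66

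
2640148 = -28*(- 94291)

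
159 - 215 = -56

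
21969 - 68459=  - 46490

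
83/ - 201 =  - 1+ 118/201 = - 0.41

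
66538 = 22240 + 44298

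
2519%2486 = 33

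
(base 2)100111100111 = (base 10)2535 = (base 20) 66f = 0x9e7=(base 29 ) 30C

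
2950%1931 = 1019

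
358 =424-66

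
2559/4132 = 2559/4132 = 0.62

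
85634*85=7278890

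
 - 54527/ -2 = 54527/2= 27263.50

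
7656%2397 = 465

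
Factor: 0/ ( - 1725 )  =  0^1 = 0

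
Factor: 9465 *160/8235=100960/549  =  2^5* 3^ ( - 2) * 5^1*61^( - 1 )*631^1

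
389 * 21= 8169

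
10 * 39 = 390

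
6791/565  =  6791/565 = 12.02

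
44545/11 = 44545/11 = 4049.55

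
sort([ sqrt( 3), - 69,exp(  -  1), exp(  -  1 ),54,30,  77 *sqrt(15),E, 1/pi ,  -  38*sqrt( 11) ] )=[ - 38*sqrt( 11 ),  -  69, 1/pi , exp( - 1),  exp ( - 1),sqrt(3), E, 30, 54, 77* sqrt ( 15 ) ] 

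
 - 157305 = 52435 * (-3)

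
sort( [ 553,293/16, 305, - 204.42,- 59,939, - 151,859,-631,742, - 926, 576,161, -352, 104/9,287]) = [ - 926, - 631, - 352, - 204.42, - 151, - 59,104/9,293/16, 161,287,305,553, 576, 742, 859,939]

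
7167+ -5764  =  1403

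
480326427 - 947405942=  - 467079515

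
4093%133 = 103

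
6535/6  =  1089 + 1/6  =  1089.17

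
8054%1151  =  1148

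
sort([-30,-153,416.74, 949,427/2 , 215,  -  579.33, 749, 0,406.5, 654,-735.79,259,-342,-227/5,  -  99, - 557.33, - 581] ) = [ -735.79,  -  581, - 579.33, - 557.33,- 342,  -  153, - 99,- 227/5, - 30,  0,427/2 , 215,  259,  406.5,416.74,654, 749, 949] 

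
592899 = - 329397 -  - 922296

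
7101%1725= 201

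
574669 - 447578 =127091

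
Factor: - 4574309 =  - 17^1*23^1* 11699^1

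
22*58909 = 1295998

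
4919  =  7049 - 2130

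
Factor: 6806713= 967^1*7039^1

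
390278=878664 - 488386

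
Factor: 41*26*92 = 2^3 * 13^1*23^1*41^1 = 98072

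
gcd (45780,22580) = 20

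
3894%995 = 909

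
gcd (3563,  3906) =7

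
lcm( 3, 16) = 48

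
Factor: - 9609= - 3^1*3203^1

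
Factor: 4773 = 3^1*37^1 * 43^1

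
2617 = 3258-641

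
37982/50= 759 + 16/25 = 759.64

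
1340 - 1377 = - 37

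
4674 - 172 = 4502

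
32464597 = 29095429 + 3369168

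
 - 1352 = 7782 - 9134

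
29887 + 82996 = 112883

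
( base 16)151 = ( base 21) g1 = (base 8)521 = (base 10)337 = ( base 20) GH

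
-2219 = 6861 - 9080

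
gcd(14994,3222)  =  18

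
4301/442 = 9 + 19/26 = 9.73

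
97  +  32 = 129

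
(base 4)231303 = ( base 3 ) 11000120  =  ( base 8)5563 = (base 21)6dc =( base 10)2931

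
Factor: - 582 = -2^1*3^1*97^1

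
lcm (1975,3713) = 92825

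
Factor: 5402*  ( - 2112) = -11409024 = -2^7* 3^1 * 11^1*37^1*73^1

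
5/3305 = 1/661 = 0.00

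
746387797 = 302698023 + 443689774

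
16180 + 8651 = 24831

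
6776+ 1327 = 8103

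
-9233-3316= -12549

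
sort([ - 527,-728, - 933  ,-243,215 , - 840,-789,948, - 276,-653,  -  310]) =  [ - 933,-840, - 789,- 728,-653, - 527,-310, -276,-243,215, 948]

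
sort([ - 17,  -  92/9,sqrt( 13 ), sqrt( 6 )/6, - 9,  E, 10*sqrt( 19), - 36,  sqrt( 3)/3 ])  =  [ - 36 , - 17, - 92/9, - 9,sqrt( 6)/6, sqrt (3)/3, E,sqrt(13 ),10 * sqrt( 19)] 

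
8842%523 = 474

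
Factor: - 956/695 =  -2^2*5^( - 1 )*139^( - 1 )*239^1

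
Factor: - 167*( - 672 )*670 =2^6*3^1 * 5^1*7^1*67^1*167^1 = 75190080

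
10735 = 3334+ 7401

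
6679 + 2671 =9350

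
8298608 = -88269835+96568443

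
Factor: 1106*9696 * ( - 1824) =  - 2^11*3^2*7^1*19^1*79^1*101^1 = - 19560167424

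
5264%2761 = 2503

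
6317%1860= 737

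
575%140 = 15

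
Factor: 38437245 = 3^2* 5^1*7^1*11^1*11093^1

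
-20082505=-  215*93407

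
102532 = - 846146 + 948678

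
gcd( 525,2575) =25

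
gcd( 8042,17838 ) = 2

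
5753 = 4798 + 955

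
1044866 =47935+996931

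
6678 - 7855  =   - 1177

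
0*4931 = 0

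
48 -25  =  23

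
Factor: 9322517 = 9322517^1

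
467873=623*751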